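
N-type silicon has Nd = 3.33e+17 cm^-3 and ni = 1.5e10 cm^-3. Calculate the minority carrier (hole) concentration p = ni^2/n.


Step 1: Since Nd >> ni, n ≈ Nd = 3.33e+17 cm^-3
Step 2: p = ni^2 / n = (1.5e10)^2 / 3.33e+17
Step 3: p = 2.25e20 / 3.33e+17 = 6.76e+02 cm^-3

6.76e+02


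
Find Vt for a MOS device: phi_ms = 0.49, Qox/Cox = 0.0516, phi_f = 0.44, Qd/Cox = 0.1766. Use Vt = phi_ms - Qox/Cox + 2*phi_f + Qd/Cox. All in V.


Step 1: Vt = phi_ms - Qox/Cox + 2*phi_f + Qd/Cox
Step 2: Vt = 0.49 - 0.0516 + 2*0.44 + 0.1766
Step 3: Vt = 0.49 - 0.0516 + 0.88 + 0.1766
Step 4: Vt = 1.495 V

1.495


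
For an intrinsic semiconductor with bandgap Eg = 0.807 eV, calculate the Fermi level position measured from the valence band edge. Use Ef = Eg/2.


Step 1: For an intrinsic semiconductor, the Fermi level sits at midgap.
Step 2: Ef = Eg / 2 = 0.807 / 2 = 0.4035 eV

0.4035


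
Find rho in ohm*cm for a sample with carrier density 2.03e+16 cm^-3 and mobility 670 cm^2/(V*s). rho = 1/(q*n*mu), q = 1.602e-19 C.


Step 1: sigma = q * n * mu = 1.602e-19 * 2.03e+16 * 670 = 2.17888e+00 S/cm
Step 2: rho = 1 / sigma = 1 / 2.17888e+00 = 0.459 ohm*cm

0.459


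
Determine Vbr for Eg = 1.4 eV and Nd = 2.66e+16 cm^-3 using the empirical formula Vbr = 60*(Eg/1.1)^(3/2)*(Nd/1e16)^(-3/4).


Step 1: Eg/1.1 = 1.4/1.1 = 1.272727
Step 2: (Eg/1.1)^1.5 = 1.272727^1.5 = 1.435830
Step 3: (Nd/1e16)^(-0.75) = (2.66)^(-0.75) = 0.480108
Step 4: Vbr = 60 * 1.435830 * 0.480108 = 41.4 V

41.4


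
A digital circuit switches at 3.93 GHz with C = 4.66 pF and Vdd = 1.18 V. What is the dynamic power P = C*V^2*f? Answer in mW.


Step 1: V^2 = 1.18^2 = 1.3924 V^2
Step 2: P = C*V^2*f = 4.66e-12 F * 1.3924 * 3.93e9 Hz
Step 3: P = 2.550013512e-02 W
Step 4: P = 25.5 mW

25.5


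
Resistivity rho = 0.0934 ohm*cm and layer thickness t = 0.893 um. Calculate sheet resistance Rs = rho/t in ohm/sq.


Step 1: Convert thickness to cm: t = 0.893 um = 8.9300e-05 cm
Step 2: Rs = rho / t = 0.0934 / 8.9300e-05
Step 3: Rs = 1045.9 ohm/sq

1045.9


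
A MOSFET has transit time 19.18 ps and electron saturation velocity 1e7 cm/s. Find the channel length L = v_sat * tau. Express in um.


Step 1: tau in seconds = 19.18 ps * 1e-12 = 1.9180e-11 s
Step 2: L = v_sat * tau = 1e7 * 1.9180e-11 = 1.9180e-04 cm
Step 3: L in um = 1.9180e-04 * 1e4 = 1.918 um

1.918


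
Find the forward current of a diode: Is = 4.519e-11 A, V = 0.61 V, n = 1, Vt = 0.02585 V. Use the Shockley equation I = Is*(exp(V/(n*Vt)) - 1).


Step 1: V/(n*Vt) = 0.61/(1*0.02585) = 23.5977
Step 2: exp(23.5977) = 1.7715e+10
Step 3: I = 4.519e-11 * (1.7715e+10 - 1) = 8.01e-01 A

8.01e-01


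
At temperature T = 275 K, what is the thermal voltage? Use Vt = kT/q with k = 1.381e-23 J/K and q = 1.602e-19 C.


Step 1: kT = 1.381e-23 * 275 = 3.79775e-21 J
Step 2: Vt = kT/q = 3.79775e-21 / 1.602e-19
Step 3: Vt = 0.02371 V

0.02371


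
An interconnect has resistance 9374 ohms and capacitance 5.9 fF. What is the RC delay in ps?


Step 1: tau = R * C
Step 2: tau = 9374 * 5.9 fF = 9374 * 5.9e-15 F
Step 3: tau = 5.53066e-11 s = 55.3066 ps

55.3066


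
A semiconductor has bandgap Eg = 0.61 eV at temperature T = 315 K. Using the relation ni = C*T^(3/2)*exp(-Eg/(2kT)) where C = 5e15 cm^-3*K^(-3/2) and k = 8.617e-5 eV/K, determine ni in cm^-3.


Step 1: Compute kT = 8.617e-5 * 315 = 0.02714355 eV
Step 2: Exponent = -Eg/(2kT) = -0.61/(2*0.02714355) = -11.23656
Step 3: T^(3/2) = 315^1.5 = 5590.70
Step 4: ni = 5e15 * 5590.70 * exp(-11.23656) = 3.69e+14 cm^-3

3.69e+14


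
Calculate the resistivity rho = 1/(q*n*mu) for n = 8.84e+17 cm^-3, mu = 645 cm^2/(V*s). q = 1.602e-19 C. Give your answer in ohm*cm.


Step 1: sigma = q * n * mu = 1.602e-19 * 8.84e+17 * 645 = 9.13428e+01 S/cm
Step 2: rho = 1 / sigma = 1 / 9.13428e+01 = 0.01095 ohm*cm

0.01095


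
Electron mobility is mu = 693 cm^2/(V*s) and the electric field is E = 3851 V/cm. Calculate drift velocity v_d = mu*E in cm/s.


Step 1: v_d = mu * E
Step 2: v_d = 693 * 3851 = 2668743
Step 3: v_d = 2.67e+06 cm/s

2.67e+06


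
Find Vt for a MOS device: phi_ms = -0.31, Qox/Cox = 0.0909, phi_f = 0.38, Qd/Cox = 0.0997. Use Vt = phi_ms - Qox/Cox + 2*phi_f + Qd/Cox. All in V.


Step 1: Vt = phi_ms - Qox/Cox + 2*phi_f + Qd/Cox
Step 2: Vt = -0.31 - 0.0909 + 2*0.38 + 0.0997
Step 3: Vt = -0.31 - 0.0909 + 0.76 + 0.0997
Step 4: Vt = 0.4588 V

0.4588


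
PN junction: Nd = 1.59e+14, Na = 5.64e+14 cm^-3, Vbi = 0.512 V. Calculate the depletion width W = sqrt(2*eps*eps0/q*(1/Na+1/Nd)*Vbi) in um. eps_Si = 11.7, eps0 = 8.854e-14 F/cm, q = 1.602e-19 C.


Step 1: 1/Na + 1/Nd = 1/5.64e+14 + 1/1.59e+14 = 8.06236e-15
Step 2: 2*eps*eps0/q = 2*11.7*8.854e-14/1.602e-19 = 1.293281e+07
Step 3: W^2 = 1.293281e+07 * 8.06236e-15 * 0.512 = 5.33857e-08
Step 4: W = sqrt(5.33857e-08) = 2.311e-04 cm = 2.311 um

2.311


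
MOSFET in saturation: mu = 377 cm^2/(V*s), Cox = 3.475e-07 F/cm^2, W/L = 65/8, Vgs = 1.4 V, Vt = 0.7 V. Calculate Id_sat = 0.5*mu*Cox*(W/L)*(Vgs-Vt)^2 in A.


Step 1: Overdrive voltage Vov = Vgs - Vt = 1.4 - 0.7 = 0.7 V
Step 2: W/L = 65/8 = 8.125
Step 3: Id = 0.5 * 377 * 3.475e-07 * 8.125 * 0.7^2
Step 4: Id = 2.61e-04 A

2.61e-04


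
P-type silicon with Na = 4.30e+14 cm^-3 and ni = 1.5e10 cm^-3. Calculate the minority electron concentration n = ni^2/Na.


Step 1: Majority hole concentration p ≈ Na = 4.30e+14 cm^-3
Step 2: n = ni^2 / Na = (1.5e10)^2 / 4.30e+14
Step 3: n = 5.23e+05 cm^-3

5.23e+05


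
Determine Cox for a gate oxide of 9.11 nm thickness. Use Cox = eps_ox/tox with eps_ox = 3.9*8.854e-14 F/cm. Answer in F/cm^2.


Step 1: eps_ox = 3.9 * 8.854e-14 = 3.45306e-13 F/cm
Step 2: tox in cm = 9.11 nm * 1e-7 = 9.1100e-07 cm
Step 3: Cox = 3.45306e-13 / 9.1100e-07 = 3.79e-07 F/cm^2

3.79e-07


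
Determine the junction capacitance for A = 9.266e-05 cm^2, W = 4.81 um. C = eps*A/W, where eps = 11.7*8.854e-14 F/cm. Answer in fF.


Step 1: eps_Si = 11.7 * 8.854e-14 = 1.035918e-12 F/cm
Step 2: W in cm = 4.81 * 1e-4 = 4.81e-04 cm
Step 3: C = 1.035918e-12 * 9.266e-05 / 4.81e-04 = 1.995596e-13 F
Step 4: C = 199.56 fF

199.56


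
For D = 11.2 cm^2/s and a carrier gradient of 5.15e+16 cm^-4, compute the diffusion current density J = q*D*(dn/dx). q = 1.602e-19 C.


Step 1: J = q * D * (dn/dx)
Step 2: J = 1.602e-19 * 11.2 * 5.15e+16
Step 3: J = 9.24e-02 A/cm^2

9.24e-02


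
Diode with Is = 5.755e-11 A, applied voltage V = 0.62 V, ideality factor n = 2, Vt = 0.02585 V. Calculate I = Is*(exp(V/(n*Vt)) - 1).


Step 1: V/(n*Vt) = 0.62/(2*0.02585) = 11.9923
Step 2: exp(11.9923) = 1.6151e+05
Step 3: I = 5.755e-11 * (1.6151e+05 - 1) = 9.29e-06 A

9.29e-06


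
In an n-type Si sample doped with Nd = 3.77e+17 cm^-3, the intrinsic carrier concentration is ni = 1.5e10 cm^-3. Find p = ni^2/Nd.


Step 1: Since Nd >> ni, n ≈ Nd = 3.77e+17 cm^-3
Step 2: p = ni^2 / n = (1.5e10)^2 / 3.77e+17
Step 3: p = 2.25e20 / 3.77e+17 = 5.97e+02 cm^-3

5.97e+02


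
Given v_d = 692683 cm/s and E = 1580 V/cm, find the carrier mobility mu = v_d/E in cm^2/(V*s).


Step 1: mu = v_d / E
Step 2: mu = 692683 / 1580
Step 3: mu = 438.41 cm^2/(V*s)

438.41


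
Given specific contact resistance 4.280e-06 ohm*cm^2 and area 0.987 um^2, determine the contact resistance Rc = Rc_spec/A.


Step 1: Convert area to cm^2: 0.987 um^2 = 9.8700e-09 cm^2
Step 2: Rc = Rc_spec / A = 4.280e-06 / 9.8700e-09
Step 3: Rc = 4.34e+02 ohms

4.34e+02


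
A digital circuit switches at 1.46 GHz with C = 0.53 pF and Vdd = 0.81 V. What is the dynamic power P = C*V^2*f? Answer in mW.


Step 1: V^2 = 0.81^2 = 0.6561 V^2
Step 2: P = C*V^2*f = 0.53e-12 F * 0.6561 * 1.46e9 Hz
Step 3: P = 5.0769018e-04 W
Step 4: P = 0.508 mW

0.508


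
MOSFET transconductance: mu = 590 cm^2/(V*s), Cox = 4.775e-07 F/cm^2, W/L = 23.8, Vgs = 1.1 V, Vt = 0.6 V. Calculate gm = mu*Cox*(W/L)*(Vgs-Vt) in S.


Step 1: Vov = Vgs - Vt = 1.1 - 0.6 = 0.5 V
Step 2: gm = mu * Cox * (W/L) * Vov
Step 3: gm = 590 * 4.775e-07 * 23.8 * 0.5 = 3.35e-03 S

3.35e-03


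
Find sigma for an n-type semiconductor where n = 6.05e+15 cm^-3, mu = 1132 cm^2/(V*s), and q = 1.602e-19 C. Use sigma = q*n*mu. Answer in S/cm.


Step 1: sigma = q * n * mu
Step 2: sigma = 1.602e-19 * 6.05e+15 * 1132
Step 3: sigma = 1.097e+00 S/cm

1.097e+00


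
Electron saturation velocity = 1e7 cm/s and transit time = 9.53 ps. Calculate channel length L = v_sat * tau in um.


Step 1: tau in seconds = 9.53 ps * 1e-12 = 9.5300e-12 s
Step 2: L = v_sat * tau = 1e7 * 9.5300e-12 = 9.5300e-05 cm
Step 3: L in um = 9.5300e-05 * 1e4 = 0.953 um

0.953


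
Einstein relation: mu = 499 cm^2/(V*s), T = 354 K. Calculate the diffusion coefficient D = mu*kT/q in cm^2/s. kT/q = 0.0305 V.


Step 1: D = mu * (kT/q)
Step 2: D = 499 * 0.0305
Step 3: D = 15.22 cm^2/s

15.22


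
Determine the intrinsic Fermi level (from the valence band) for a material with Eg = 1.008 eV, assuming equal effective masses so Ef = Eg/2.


Step 1: For an intrinsic semiconductor, the Fermi level sits at midgap.
Step 2: Ef = Eg / 2 = 1.008 / 2 = 0.504 eV

0.504


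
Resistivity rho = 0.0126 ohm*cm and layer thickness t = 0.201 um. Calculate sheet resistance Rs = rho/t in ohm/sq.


Step 1: Convert thickness to cm: t = 0.201 um = 2.0100e-05 cm
Step 2: Rs = rho / t = 0.0126 / 2.0100e-05
Step 3: Rs = 626.9 ohm/sq

626.9


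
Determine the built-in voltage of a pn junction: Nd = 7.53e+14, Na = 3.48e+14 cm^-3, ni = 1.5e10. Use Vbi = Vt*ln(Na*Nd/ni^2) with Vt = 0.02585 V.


Step 1: Compute Na*Nd/ni^2 = 3.48e+14 * 7.53e+14 / (1.5e10)^2 = 1.1646e+09
Step 2: ln(1.1646e+09) = 20.8756
Step 3: Vbi = 0.02585 * 20.8756 = 0.54 V

0.54


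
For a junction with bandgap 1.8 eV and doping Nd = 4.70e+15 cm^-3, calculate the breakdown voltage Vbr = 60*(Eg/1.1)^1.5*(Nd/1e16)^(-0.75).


Step 1: Eg/1.1 = 1.8/1.1 = 1.636364
Step 2: (Eg/1.1)^1.5 = 1.636364^1.5 = 2.093244
Step 3: (Nd/1e16)^(-0.75) = (0.47)^(-0.75) = 1.761678
Step 4: Vbr = 60 * 2.093244 * 1.761678 = 221.3 V

221.3


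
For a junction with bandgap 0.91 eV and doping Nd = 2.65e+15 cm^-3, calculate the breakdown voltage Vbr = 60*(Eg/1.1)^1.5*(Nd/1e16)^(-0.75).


Step 1: Eg/1.1 = 0.91/1.1 = 0.827273
Step 2: (Eg/1.1)^1.5 = 0.827273^1.5 = 0.752442
Step 3: (Nd/1e16)^(-0.75) = (0.265)^(-0.75) = 2.707482
Step 4: Vbr = 60 * 0.752442 * 2.707482 = 122.2 V

122.2


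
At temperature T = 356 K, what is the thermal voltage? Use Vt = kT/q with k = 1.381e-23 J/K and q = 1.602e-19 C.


Step 1: kT = 1.381e-23 * 356 = 4.91636e-21 J
Step 2: Vt = kT/q = 4.91636e-21 / 1.602e-19
Step 3: Vt = 0.03069 V

0.03069


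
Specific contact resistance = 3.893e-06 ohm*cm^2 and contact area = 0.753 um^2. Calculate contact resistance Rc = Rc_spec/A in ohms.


Step 1: Convert area to cm^2: 0.753 um^2 = 7.5300e-09 cm^2
Step 2: Rc = Rc_spec / A = 3.893e-06 / 7.5300e-09
Step 3: Rc = 5.17e+02 ohms

5.17e+02


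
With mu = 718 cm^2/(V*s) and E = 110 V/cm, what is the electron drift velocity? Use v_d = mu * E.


Step 1: v_d = mu * E
Step 2: v_d = 718 * 110 = 78980
Step 3: v_d = 7.90e+04 cm/s

7.90e+04


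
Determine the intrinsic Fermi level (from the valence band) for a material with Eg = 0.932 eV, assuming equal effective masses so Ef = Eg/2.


Step 1: For an intrinsic semiconductor, the Fermi level sits at midgap.
Step 2: Ef = Eg / 2 = 0.932 / 2 = 0.466 eV

0.466


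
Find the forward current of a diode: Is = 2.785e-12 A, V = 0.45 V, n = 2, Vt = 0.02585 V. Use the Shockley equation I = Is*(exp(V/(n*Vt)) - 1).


Step 1: V/(n*Vt) = 0.45/(2*0.02585) = 8.7041
Step 2: exp(8.7041) = 6.0276e+03
Step 3: I = 2.785e-12 * (6.0276e+03 - 1) = 1.68e-08 A

1.68e-08


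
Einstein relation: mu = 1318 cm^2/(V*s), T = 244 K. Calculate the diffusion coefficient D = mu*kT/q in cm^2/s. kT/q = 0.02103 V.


Step 1: D = mu * (kT/q)
Step 2: D = 1318 * 0.02103
Step 3: D = 27.72 cm^2/s

27.72


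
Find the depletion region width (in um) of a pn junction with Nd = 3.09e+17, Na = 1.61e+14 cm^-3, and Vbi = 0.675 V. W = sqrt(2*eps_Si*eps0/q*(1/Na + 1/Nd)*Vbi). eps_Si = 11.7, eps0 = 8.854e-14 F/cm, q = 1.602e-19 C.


Step 1: 1/Na + 1/Nd = 1/1.61e+14 + 1/3.09e+17 = 6.21442e-15
Step 2: 2*eps*eps0/q = 2*11.7*8.854e-14/1.602e-19 = 1.293281e+07
Step 3: W^2 = 1.293281e+07 * 6.21442e-15 * 0.675 = 5.42497e-08
Step 4: W = sqrt(5.42497e-08) = 2.329e-04 cm = 2.329 um

2.329


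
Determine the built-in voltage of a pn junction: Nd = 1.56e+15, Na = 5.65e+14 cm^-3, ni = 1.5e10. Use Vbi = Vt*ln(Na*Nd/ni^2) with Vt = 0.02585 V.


Step 1: Compute Na*Nd/ni^2 = 5.65e+14 * 1.56e+15 / (1.5e10)^2 = 3.9173e+09
Step 2: ln(3.9173e+09) = 22.0887
Step 3: Vbi = 0.02585 * 22.0887 = 0.571 V

0.571


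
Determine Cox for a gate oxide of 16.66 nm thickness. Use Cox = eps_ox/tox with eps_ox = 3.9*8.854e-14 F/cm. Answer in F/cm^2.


Step 1: eps_ox = 3.9 * 8.854e-14 = 3.45306e-13 F/cm
Step 2: tox in cm = 16.66 nm * 1e-7 = 1.6660e-06 cm
Step 3: Cox = 3.45306e-13 / 1.6660e-06 = 2.07e-07 F/cm^2

2.07e-07


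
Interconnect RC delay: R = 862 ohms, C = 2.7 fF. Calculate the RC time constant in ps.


Step 1: tau = R * C
Step 2: tau = 862 * 2.7 fF = 862 * 2.7e-15 F
Step 3: tau = 2.3274e-12 s = 2.3274 ps

2.3274


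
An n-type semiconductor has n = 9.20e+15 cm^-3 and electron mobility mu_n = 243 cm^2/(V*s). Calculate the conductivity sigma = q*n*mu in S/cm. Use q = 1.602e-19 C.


Step 1: sigma = q * n * mu
Step 2: sigma = 1.602e-19 * 9.20e+15 * 243
Step 3: sigma = 3.581e-01 S/cm

3.581e-01


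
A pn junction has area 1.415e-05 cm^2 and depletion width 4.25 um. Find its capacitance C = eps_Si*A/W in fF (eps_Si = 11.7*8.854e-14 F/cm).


Step 1: eps_Si = 11.7 * 8.854e-14 = 1.035918e-12 F/cm
Step 2: W in cm = 4.25 * 1e-4 = 4.25e-04 cm
Step 3: C = 1.035918e-12 * 1.415e-05 / 4.25e-04 = 3.448998e-14 F
Step 4: C = 34.49 fF

34.49


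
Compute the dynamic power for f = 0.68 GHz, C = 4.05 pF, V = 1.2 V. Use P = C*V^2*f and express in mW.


Step 1: V^2 = 1.2^2 = 1.44 V^2
Step 2: P = C*V^2*f = 4.05e-12 F * 1.44 * 0.68e9 Hz
Step 3: P = 3.96576e-03 W
Step 4: P = 3.966 mW

3.966


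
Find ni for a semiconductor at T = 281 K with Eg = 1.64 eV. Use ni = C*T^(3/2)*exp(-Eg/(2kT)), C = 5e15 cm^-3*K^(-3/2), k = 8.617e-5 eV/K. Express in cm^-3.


Step 1: Compute kT = 8.617e-5 * 281 = 0.02421377 eV
Step 2: Exponent = -Eg/(2kT) = -1.64/(2*0.02421377) = -33.86503
Step 3: T^(3/2) = 281^1.5 = 4710.42
Step 4: ni = 5e15 * 4710.42 * exp(-33.86503) = 4.62e+04 cm^-3

4.62e+04


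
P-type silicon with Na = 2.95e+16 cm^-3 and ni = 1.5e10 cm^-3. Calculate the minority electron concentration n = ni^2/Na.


Step 1: Majority hole concentration p ≈ Na = 2.95e+16 cm^-3
Step 2: n = ni^2 / Na = (1.5e10)^2 / 2.95e+16
Step 3: n = 7.63e+03 cm^-3

7.63e+03


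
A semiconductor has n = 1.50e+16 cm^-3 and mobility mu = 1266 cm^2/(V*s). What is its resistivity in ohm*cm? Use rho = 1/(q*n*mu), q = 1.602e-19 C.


Step 1: sigma = q * n * mu = 1.602e-19 * 1.50e+16 * 1266 = 3.04220e+00 S/cm
Step 2: rho = 1 / sigma = 1 / 3.04220e+00 = 0.3287 ohm*cm

0.3287


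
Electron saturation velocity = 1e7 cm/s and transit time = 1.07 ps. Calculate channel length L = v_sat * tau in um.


Step 1: tau in seconds = 1.07 ps * 1e-12 = 1.0700e-12 s
Step 2: L = v_sat * tau = 1e7 * 1.0700e-12 = 1.0700e-05 cm
Step 3: L in um = 1.0700e-05 * 1e4 = 0.107 um

0.107


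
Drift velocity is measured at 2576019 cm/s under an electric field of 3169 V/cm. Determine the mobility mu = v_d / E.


Step 1: mu = v_d / E
Step 2: mu = 2576019 / 3169
Step 3: mu = 812.88 cm^2/(V*s)

812.88


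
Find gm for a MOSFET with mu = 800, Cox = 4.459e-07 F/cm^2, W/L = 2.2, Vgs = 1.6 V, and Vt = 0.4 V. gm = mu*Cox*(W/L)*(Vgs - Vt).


Step 1: Vov = Vgs - Vt = 1.6 - 0.4 = 1.2 V
Step 2: gm = mu * Cox * (W/L) * Vov
Step 3: gm = 800 * 4.459e-07 * 2.2 * 1.2 = 9.42e-04 S

9.42e-04


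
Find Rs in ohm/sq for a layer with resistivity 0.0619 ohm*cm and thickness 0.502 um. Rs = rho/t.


Step 1: Convert thickness to cm: t = 0.502 um = 5.0200e-05 cm
Step 2: Rs = rho / t = 0.0619 / 5.0200e-05
Step 3: Rs = 1233.1 ohm/sq

1233.1


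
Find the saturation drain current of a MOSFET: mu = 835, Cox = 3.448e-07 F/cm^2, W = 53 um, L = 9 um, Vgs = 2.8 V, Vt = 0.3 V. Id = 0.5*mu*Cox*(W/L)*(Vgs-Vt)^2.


Step 1: Overdrive voltage Vov = Vgs - Vt = 2.8 - 0.3 = 2.5 V
Step 2: W/L = 53/9 = 5.88889
Step 3: Id = 0.5 * 835 * 3.448e-07 * 5.88889 * 2.5^2
Step 4: Id = 5.30e-03 A

5.30e-03


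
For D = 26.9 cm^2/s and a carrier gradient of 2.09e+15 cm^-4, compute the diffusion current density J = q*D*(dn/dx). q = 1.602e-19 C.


Step 1: J = q * D * (dn/dx)
Step 2: J = 1.602e-19 * 26.9 * 2.09e+15
Step 3: J = 9.01e-03 A/cm^2

9.01e-03


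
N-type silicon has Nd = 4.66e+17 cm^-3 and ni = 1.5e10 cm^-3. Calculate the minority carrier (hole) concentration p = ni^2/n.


Step 1: Since Nd >> ni, n ≈ Nd = 4.66e+17 cm^-3
Step 2: p = ni^2 / n = (1.5e10)^2 / 4.66e+17
Step 3: p = 2.25e20 / 4.66e+17 = 4.83e+02 cm^-3

4.83e+02


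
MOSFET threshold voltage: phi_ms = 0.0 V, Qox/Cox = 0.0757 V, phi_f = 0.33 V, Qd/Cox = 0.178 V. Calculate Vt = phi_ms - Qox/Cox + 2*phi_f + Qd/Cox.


Step 1: Vt = phi_ms - Qox/Cox + 2*phi_f + Qd/Cox
Step 2: Vt = 0.0 - 0.0757 + 2*0.33 + 0.178
Step 3: Vt = 0.0 - 0.0757 + 0.66 + 0.178
Step 4: Vt = 0.7623 V

0.7623


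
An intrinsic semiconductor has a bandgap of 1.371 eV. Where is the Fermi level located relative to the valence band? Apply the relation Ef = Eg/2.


Step 1: For an intrinsic semiconductor, the Fermi level sits at midgap.
Step 2: Ef = Eg / 2 = 1.371 / 2 = 0.6855 eV

0.6855


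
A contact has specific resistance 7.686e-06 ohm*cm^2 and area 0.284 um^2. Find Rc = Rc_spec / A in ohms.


Step 1: Convert area to cm^2: 0.284 um^2 = 2.8400e-09 cm^2
Step 2: Rc = Rc_spec / A = 7.686e-06 / 2.8400e-09
Step 3: Rc = 2.71e+03 ohms

2.71e+03


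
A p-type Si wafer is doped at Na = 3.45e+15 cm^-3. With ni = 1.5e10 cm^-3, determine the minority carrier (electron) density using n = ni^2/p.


Step 1: Majority hole concentration p ≈ Na = 3.45e+15 cm^-3
Step 2: n = ni^2 / Na = (1.5e10)^2 / 3.45e+15
Step 3: n = 6.52e+04 cm^-3

6.52e+04


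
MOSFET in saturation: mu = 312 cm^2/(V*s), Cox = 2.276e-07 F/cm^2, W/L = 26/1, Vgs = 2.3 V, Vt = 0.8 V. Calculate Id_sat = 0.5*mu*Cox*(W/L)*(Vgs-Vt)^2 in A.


Step 1: Overdrive voltage Vov = Vgs - Vt = 2.3 - 0.8 = 1.5 V
Step 2: W/L = 26/1 = 26
Step 3: Id = 0.5 * 312 * 2.276e-07 * 26 * 1.5^2
Step 4: Id = 2.08e-03 A

2.08e-03


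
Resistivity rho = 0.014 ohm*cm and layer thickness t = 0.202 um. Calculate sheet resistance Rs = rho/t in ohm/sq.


Step 1: Convert thickness to cm: t = 0.202 um = 2.0200e-05 cm
Step 2: Rs = rho / t = 0.014 / 2.0200e-05
Step 3: Rs = 693.1 ohm/sq

693.1


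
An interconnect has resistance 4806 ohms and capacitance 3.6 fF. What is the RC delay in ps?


Step 1: tau = R * C
Step 2: tau = 4806 * 3.6 fF = 4806 * 3.6e-15 F
Step 3: tau = 1.73016e-11 s = 17.3016 ps

17.3016


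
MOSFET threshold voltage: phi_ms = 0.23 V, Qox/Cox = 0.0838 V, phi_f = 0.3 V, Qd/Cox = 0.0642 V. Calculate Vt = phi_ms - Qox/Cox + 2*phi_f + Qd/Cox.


Step 1: Vt = phi_ms - Qox/Cox + 2*phi_f + Qd/Cox
Step 2: Vt = 0.23 - 0.0838 + 2*0.3 + 0.0642
Step 3: Vt = 0.23 - 0.0838 + 0.6 + 0.0642
Step 4: Vt = 0.8104 V

0.8104


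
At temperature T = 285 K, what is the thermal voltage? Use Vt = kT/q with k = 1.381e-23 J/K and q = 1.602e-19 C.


Step 1: kT = 1.381e-23 * 285 = 3.93585e-21 J
Step 2: Vt = kT/q = 3.93585e-21 / 1.602e-19
Step 3: Vt = 0.02457 V

0.02457


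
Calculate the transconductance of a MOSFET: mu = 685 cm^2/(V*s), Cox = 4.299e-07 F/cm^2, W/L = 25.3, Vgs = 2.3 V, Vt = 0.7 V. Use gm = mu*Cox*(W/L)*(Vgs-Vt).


Step 1: Vov = Vgs - Vt = 2.3 - 0.7 = 1.6 V
Step 2: gm = mu * Cox * (W/L) * Vov
Step 3: gm = 685 * 4.299e-07 * 25.3 * 1.6 = 1.19e-02 S

1.19e-02


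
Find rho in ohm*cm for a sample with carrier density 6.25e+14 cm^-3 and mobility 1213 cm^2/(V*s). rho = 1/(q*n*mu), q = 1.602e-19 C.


Step 1: sigma = q * n * mu = 1.602e-19 * 6.25e+14 * 1213 = 1.21452e-01 S/cm
Step 2: rho = 1 / sigma = 1 / 1.21452e-01 = 8.234 ohm*cm

8.234


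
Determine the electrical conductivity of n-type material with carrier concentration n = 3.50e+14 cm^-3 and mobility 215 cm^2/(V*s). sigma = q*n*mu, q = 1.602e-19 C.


Step 1: sigma = q * n * mu
Step 2: sigma = 1.602e-19 * 3.50e+14 * 215
Step 3: sigma = 1.206e-02 S/cm

1.206e-02


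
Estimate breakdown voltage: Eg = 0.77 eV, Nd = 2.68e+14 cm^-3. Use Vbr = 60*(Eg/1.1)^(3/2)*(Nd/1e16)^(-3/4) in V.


Step 1: Eg/1.1 = 0.77/1.1 = 0.700000
Step 2: (Eg/1.1)^1.5 = 0.700000^1.5 = 0.585662
Step 3: (Nd/1e16)^(-0.75) = (0.0268)^(-0.75) = 15.097287
Step 4: Vbr = 60 * 0.585662 * 15.097287 = 530.5 V

530.5


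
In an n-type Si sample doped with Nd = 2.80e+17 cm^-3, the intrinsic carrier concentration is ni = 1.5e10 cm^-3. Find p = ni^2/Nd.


Step 1: Since Nd >> ni, n ≈ Nd = 2.80e+17 cm^-3
Step 2: p = ni^2 / n = (1.5e10)^2 / 2.80e+17
Step 3: p = 2.25e20 / 2.80e+17 = 8.04e+02 cm^-3

8.04e+02


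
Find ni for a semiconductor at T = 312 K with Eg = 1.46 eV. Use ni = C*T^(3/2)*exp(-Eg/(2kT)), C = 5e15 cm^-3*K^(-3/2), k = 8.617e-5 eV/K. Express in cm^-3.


Step 1: Compute kT = 8.617e-5 * 312 = 0.02688504 eV
Step 2: Exponent = -Eg/(2kT) = -1.46/(2*0.02688504) = -27.15265
Step 3: T^(3/2) = 312^1.5 = 5511.02
Step 4: ni = 5e15 * 5511.02 * exp(-27.15265) = 4.45e+07 cm^-3

4.45e+07


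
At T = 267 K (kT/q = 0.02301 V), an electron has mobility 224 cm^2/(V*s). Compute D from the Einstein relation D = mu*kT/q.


Step 1: D = mu * (kT/q)
Step 2: D = 224 * 0.02301
Step 3: D = 5.15 cm^2/s

5.15


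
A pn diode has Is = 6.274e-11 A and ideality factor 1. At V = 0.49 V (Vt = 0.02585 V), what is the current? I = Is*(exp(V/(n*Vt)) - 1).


Step 1: V/(n*Vt) = 0.49/(1*0.02585) = 18.9555
Step 2: exp(18.9555) = 1.7071e+08
Step 3: I = 6.274e-11 * (1.7071e+08 - 1) = 1.07e-02 A

1.07e-02


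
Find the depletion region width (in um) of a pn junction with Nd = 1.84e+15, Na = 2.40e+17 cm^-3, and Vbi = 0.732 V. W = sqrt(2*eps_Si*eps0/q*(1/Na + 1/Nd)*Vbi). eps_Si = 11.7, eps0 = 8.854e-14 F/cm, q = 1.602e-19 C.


Step 1: 1/Na + 1/Nd = 1/2.40e+17 + 1/1.84e+15 = 5.47645e-16
Step 2: 2*eps*eps0/q = 2*11.7*8.854e-14/1.602e-19 = 1.293281e+07
Step 3: W^2 = 1.293281e+07 * 5.47645e-16 * 0.732 = 5.18445e-09
Step 4: W = sqrt(5.18445e-09) = 7.200e-05 cm = 0.72 um

0.72


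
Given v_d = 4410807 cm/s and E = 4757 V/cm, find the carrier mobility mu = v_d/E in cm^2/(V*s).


Step 1: mu = v_d / E
Step 2: mu = 4410807 / 4757
Step 3: mu = 927.22 cm^2/(V*s)

927.22


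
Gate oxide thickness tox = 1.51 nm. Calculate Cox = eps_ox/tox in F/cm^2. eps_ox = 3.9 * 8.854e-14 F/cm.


Step 1: eps_ox = 3.9 * 8.854e-14 = 3.45306e-13 F/cm
Step 2: tox in cm = 1.51 nm * 1e-7 = 1.5100e-07 cm
Step 3: Cox = 3.45306e-13 / 1.5100e-07 = 2.29e-06 F/cm^2

2.29e-06


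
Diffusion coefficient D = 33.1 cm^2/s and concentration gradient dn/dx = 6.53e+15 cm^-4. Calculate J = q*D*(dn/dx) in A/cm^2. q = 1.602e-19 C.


Step 1: J = q * D * (dn/dx)
Step 2: J = 1.602e-19 * 33.1 * 6.53e+15
Step 3: J = 3.46e-02 A/cm^2

3.46e-02


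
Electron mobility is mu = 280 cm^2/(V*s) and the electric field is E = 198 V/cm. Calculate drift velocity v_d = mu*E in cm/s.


Step 1: v_d = mu * E
Step 2: v_d = 280 * 198 = 55440
Step 3: v_d = 5.54e+04 cm/s

5.54e+04


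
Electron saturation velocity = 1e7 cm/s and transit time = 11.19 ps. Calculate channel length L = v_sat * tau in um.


Step 1: tau in seconds = 11.19 ps * 1e-12 = 1.1190e-11 s
Step 2: L = v_sat * tau = 1e7 * 1.1190e-11 = 1.1190e-04 cm
Step 3: L in um = 1.1190e-04 * 1e4 = 1.119 um

1.119


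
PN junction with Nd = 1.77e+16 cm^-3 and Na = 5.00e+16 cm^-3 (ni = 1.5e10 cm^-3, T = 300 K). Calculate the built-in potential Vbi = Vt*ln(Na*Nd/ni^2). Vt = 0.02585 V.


Step 1: Compute Na*Nd/ni^2 = 5.00e+16 * 1.77e+16 / (1.5e10)^2 = 3.9333e+12
Step 2: ln(3.9333e+12) = 29.0005
Step 3: Vbi = 0.02585 * 29.0005 = 0.75 V

0.75


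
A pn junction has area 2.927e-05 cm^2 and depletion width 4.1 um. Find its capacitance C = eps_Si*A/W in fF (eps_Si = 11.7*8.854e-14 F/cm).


Step 1: eps_Si = 11.7 * 8.854e-14 = 1.035918e-12 F/cm
Step 2: W in cm = 4.1 * 1e-4 = 4.10e-04 cm
Step 3: C = 1.035918e-12 * 2.927e-05 / 4.10e-04 = 7.395444e-14 F
Step 4: C = 73.95 fF

73.95


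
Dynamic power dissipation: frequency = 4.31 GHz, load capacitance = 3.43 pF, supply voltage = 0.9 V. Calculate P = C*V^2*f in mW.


Step 1: V^2 = 0.9^2 = 0.81 V^2
Step 2: P = C*V^2*f = 3.43e-12 F * 0.81 * 4.31e9 Hz
Step 3: P = 1.1974473e-02 W
Step 4: P = 11.974 mW

11.974


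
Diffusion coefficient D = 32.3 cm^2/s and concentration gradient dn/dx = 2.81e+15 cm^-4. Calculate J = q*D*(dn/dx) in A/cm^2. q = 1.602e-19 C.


Step 1: J = q * D * (dn/dx)
Step 2: J = 1.602e-19 * 32.3 * 2.81e+15
Step 3: J = 1.45e-02 A/cm^2

1.45e-02


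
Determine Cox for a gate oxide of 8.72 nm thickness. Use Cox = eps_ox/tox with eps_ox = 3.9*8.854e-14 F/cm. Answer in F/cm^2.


Step 1: eps_ox = 3.9 * 8.854e-14 = 3.45306e-13 F/cm
Step 2: tox in cm = 8.72 nm * 1e-7 = 8.7200e-07 cm
Step 3: Cox = 3.45306e-13 / 8.7200e-07 = 3.96e-07 F/cm^2

3.96e-07


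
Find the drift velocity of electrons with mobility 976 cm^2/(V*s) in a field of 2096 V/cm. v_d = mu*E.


Step 1: v_d = mu * E
Step 2: v_d = 976 * 2096 = 2045696
Step 3: v_d = 2.05e+06 cm/s

2.05e+06


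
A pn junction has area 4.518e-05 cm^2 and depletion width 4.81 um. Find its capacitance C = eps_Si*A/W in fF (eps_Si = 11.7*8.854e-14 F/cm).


Step 1: eps_Si = 11.7 * 8.854e-14 = 1.035918e-12 F/cm
Step 2: W in cm = 4.81 * 1e-4 = 4.81e-04 cm
Step 3: C = 1.035918e-12 * 4.518e-05 / 4.81e-04 = 9.730307e-14 F
Step 4: C = 97.3 fF

97.3


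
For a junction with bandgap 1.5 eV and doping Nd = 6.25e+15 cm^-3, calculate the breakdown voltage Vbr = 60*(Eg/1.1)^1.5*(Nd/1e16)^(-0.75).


Step 1: Eg/1.1 = 1.5/1.1 = 1.363636
Step 2: (Eg/1.1)^1.5 = 1.363636^1.5 = 1.592384
Step 3: (Nd/1e16)^(-0.75) = (0.625)^(-0.75) = 1.422624
Step 4: Vbr = 60 * 1.592384 * 1.422624 = 135.9 V

135.9


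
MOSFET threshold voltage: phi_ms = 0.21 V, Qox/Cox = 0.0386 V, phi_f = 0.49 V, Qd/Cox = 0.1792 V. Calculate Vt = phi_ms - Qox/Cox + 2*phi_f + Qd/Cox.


Step 1: Vt = phi_ms - Qox/Cox + 2*phi_f + Qd/Cox
Step 2: Vt = 0.21 - 0.0386 + 2*0.49 + 0.1792
Step 3: Vt = 0.21 - 0.0386 + 0.98 + 0.1792
Step 4: Vt = 1.3306 V

1.3306


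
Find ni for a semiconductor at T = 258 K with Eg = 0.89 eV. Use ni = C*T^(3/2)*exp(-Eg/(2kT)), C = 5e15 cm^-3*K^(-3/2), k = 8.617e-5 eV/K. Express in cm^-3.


Step 1: Compute kT = 8.617e-5 * 258 = 0.02223186 eV
Step 2: Exponent = -Eg/(2kT) = -0.89/(2*0.02223186) = -20.01632
Step 3: T^(3/2) = 258^1.5 = 4144.09
Step 4: ni = 5e15 * 4144.09 * exp(-20.01632) = 4.20e+10 cm^-3

4.20e+10


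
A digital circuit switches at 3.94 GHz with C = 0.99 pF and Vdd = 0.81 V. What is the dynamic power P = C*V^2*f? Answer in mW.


Step 1: V^2 = 0.81^2 = 0.6561 V^2
Step 2: P = C*V^2*f = 0.99e-12 F * 0.6561 * 3.94e9 Hz
Step 3: P = 2.55918366e-03 W
Step 4: P = 2.559 mW

2.559


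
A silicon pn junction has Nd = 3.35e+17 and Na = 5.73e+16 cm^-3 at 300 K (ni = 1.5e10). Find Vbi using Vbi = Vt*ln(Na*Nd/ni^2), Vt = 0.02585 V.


Step 1: Compute Na*Nd/ni^2 = 5.73e+16 * 3.35e+17 / (1.5e10)^2 = 8.5313e+13
Step 2: ln(8.5313e+13) = 32.0773
Step 3: Vbi = 0.02585 * 32.0773 = 0.829 V

0.829


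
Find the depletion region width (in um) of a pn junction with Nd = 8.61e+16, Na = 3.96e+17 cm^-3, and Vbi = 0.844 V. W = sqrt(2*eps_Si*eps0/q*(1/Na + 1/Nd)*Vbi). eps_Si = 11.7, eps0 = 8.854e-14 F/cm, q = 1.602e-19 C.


Step 1: 1/Na + 1/Nd = 1/3.96e+17 + 1/8.61e+16 = 1.41397e-17
Step 2: 2*eps*eps0/q = 2*11.7*8.854e-14/1.602e-19 = 1.293281e+07
Step 3: W^2 = 1.293281e+07 * 1.41397e-17 * 0.844 = 1.54339e-10
Step 4: W = sqrt(1.54339e-10) = 1.242e-05 cm = 0.1242 um

0.1242


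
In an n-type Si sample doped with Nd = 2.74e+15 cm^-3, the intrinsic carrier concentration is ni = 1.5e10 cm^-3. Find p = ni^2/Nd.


Step 1: Since Nd >> ni, n ≈ Nd = 2.74e+15 cm^-3
Step 2: p = ni^2 / n = (1.5e10)^2 / 2.74e+15
Step 3: p = 2.25e20 / 2.74e+15 = 8.21e+04 cm^-3

8.21e+04


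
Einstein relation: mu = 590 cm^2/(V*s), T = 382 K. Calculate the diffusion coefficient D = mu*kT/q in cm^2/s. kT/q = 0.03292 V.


Step 1: D = mu * (kT/q)
Step 2: D = 590 * 0.03292
Step 3: D = 19.42 cm^2/s

19.42


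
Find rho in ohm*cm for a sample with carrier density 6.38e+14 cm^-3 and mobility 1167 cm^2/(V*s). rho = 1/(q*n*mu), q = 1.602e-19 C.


Step 1: sigma = q * n * mu = 1.602e-19 * 6.38e+14 * 1167 = 1.19276e-01 S/cm
Step 2: rho = 1 / sigma = 1 / 1.19276e-01 = 8.384 ohm*cm

8.384


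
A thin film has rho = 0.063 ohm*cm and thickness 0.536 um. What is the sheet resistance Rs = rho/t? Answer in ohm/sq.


Step 1: Convert thickness to cm: t = 0.536 um = 5.3600e-05 cm
Step 2: Rs = rho / t = 0.063 / 5.3600e-05
Step 3: Rs = 1175.4 ohm/sq

1175.4


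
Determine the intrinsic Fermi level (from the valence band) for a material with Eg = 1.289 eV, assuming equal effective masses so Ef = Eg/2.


Step 1: For an intrinsic semiconductor, the Fermi level sits at midgap.
Step 2: Ef = Eg / 2 = 1.289 / 2 = 0.6445 eV

0.6445


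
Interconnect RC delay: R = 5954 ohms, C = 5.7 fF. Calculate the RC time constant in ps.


Step 1: tau = R * C
Step 2: tau = 5954 * 5.7 fF = 5954 * 5.7e-15 F
Step 3: tau = 3.39378e-11 s = 33.9378 ps

33.9378


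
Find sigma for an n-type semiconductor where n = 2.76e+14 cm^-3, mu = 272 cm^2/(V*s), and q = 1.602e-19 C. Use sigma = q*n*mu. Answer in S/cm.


Step 1: sigma = q * n * mu
Step 2: sigma = 1.602e-19 * 2.76e+14 * 272
Step 3: sigma = 1.203e-02 S/cm

1.203e-02


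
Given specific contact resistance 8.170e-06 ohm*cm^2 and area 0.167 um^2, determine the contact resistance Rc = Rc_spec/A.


Step 1: Convert area to cm^2: 0.167 um^2 = 1.6700e-09 cm^2
Step 2: Rc = Rc_spec / A = 8.170e-06 / 1.6700e-09
Step 3: Rc = 4.89e+03 ohms

4.89e+03


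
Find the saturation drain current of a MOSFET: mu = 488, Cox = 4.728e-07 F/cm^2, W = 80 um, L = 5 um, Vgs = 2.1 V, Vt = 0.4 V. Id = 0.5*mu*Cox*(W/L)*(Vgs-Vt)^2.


Step 1: Overdrive voltage Vov = Vgs - Vt = 2.1 - 0.4 = 1.7 V
Step 2: W/L = 80/5 = 16
Step 3: Id = 0.5 * 488 * 4.728e-07 * 16 * 1.7^2
Step 4: Id = 5.33e-03 A

5.33e-03


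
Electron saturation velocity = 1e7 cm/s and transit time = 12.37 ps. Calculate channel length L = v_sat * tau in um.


Step 1: tau in seconds = 12.37 ps * 1e-12 = 1.2370e-11 s
Step 2: L = v_sat * tau = 1e7 * 1.2370e-11 = 1.2370e-04 cm
Step 3: L in um = 1.2370e-04 * 1e4 = 1.237 um

1.237


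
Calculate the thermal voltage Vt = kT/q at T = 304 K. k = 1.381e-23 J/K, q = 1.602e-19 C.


Step 1: kT = 1.381e-23 * 304 = 4.19824e-21 J
Step 2: Vt = kT/q = 4.19824e-21 / 1.602e-19
Step 3: Vt = 0.02621 V

0.02621


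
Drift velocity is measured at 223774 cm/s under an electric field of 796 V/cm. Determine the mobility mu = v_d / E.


Step 1: mu = v_d / E
Step 2: mu = 223774 / 796
Step 3: mu = 281.12 cm^2/(V*s)

281.12


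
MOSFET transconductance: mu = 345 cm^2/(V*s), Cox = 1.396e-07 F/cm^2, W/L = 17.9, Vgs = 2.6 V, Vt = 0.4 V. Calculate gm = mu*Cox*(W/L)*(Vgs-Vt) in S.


Step 1: Vov = Vgs - Vt = 2.6 - 0.4 = 2.2 V
Step 2: gm = mu * Cox * (W/L) * Vov
Step 3: gm = 345 * 1.396e-07 * 17.9 * 2.2 = 1.90e-03 S

1.90e-03


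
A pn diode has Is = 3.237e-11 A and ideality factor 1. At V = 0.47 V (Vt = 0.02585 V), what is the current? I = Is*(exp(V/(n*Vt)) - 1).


Step 1: V/(n*Vt) = 0.47/(1*0.02585) = 18.1818
Step 2: exp(18.1818) = 7.8751e+07
Step 3: I = 3.237e-11 * (7.8751e+07 - 1) = 2.55e-03 A

2.55e-03


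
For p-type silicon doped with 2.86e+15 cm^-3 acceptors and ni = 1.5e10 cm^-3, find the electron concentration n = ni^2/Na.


Step 1: Majority hole concentration p ≈ Na = 2.86e+15 cm^-3
Step 2: n = ni^2 / Na = (1.5e10)^2 / 2.86e+15
Step 3: n = 7.87e+04 cm^-3

7.87e+04


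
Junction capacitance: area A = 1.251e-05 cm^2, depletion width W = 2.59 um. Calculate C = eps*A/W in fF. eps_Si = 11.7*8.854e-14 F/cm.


Step 1: eps_Si = 11.7 * 8.854e-14 = 1.035918e-12 F/cm
Step 2: W in cm = 2.59 * 1e-4 = 2.59e-04 cm
Step 3: C = 1.035918e-12 * 1.251e-05 / 2.59e-04 = 5.003604e-14 F
Step 4: C = 50.04 fF

50.04


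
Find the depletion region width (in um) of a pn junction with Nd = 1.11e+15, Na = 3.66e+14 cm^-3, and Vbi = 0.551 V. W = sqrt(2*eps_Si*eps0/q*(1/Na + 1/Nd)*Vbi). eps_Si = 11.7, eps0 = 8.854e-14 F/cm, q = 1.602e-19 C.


Step 1: 1/Na + 1/Nd = 1/3.66e+14 + 1/1.11e+15 = 3.63314e-15
Step 2: 2*eps*eps0/q = 2*11.7*8.854e-14/1.602e-19 = 1.293281e+07
Step 3: W^2 = 1.293281e+07 * 3.63314e-15 * 0.551 = 2.58897e-08
Step 4: W = sqrt(2.58897e-08) = 1.609e-04 cm = 1.609 um

1.609


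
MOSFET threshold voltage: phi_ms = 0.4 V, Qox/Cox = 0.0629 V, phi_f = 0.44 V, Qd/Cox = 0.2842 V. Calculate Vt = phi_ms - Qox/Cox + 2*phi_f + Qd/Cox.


Step 1: Vt = phi_ms - Qox/Cox + 2*phi_f + Qd/Cox
Step 2: Vt = 0.4 - 0.0629 + 2*0.44 + 0.2842
Step 3: Vt = 0.4 - 0.0629 + 0.88 + 0.2842
Step 4: Vt = 1.5013 V

1.5013


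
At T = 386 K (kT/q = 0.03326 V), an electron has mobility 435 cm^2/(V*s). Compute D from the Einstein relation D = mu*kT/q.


Step 1: D = mu * (kT/q)
Step 2: D = 435 * 0.03326
Step 3: D = 14.47 cm^2/s

14.47


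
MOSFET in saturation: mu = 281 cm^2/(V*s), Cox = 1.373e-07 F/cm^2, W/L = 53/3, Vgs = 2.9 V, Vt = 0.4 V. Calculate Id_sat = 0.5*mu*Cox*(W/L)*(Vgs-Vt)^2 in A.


Step 1: Overdrive voltage Vov = Vgs - Vt = 2.9 - 0.4 = 2.5 V
Step 2: W/L = 53/3 = 17.6667
Step 3: Id = 0.5 * 281 * 1.373e-07 * 17.6667 * 2.5^2
Step 4: Id = 2.13e-03 A

2.13e-03


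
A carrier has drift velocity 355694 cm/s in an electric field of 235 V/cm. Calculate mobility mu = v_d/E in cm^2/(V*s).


Step 1: mu = v_d / E
Step 2: mu = 355694 / 235
Step 3: mu = 1513.59 cm^2/(V*s)

1513.59


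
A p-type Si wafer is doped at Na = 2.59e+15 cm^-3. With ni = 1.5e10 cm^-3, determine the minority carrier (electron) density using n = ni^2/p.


Step 1: Majority hole concentration p ≈ Na = 2.59e+15 cm^-3
Step 2: n = ni^2 / Na = (1.5e10)^2 / 2.59e+15
Step 3: n = 8.69e+04 cm^-3

8.69e+04


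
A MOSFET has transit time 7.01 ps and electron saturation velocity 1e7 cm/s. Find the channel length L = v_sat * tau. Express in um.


Step 1: tau in seconds = 7.01 ps * 1e-12 = 7.0100e-12 s
Step 2: L = v_sat * tau = 1e7 * 7.0100e-12 = 7.0100e-05 cm
Step 3: L in um = 7.0100e-05 * 1e4 = 0.701 um

0.701


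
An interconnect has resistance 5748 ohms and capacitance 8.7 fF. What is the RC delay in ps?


Step 1: tau = R * C
Step 2: tau = 5748 * 8.7 fF = 5748 * 8.7e-15 F
Step 3: tau = 5.00076e-11 s = 50.0076 ps

50.0076


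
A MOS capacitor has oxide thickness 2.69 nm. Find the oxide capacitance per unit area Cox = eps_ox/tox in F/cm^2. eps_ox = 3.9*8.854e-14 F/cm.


Step 1: eps_ox = 3.9 * 8.854e-14 = 3.45306e-13 F/cm
Step 2: tox in cm = 2.69 nm * 1e-7 = 2.6900e-07 cm
Step 3: Cox = 3.45306e-13 / 2.6900e-07 = 1.28e-06 F/cm^2

1.28e-06


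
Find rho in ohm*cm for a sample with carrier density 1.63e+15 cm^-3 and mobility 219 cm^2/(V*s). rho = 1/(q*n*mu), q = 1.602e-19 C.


Step 1: sigma = q * n * mu = 1.602e-19 * 1.63e+15 * 219 = 5.71866e-02 S/cm
Step 2: rho = 1 / sigma = 1 / 5.71866e-02 = 17.49 ohm*cm

17.49


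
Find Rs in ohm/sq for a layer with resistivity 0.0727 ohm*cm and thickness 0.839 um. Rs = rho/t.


Step 1: Convert thickness to cm: t = 0.839 um = 8.3900e-05 cm
Step 2: Rs = rho / t = 0.0727 / 8.3900e-05
Step 3: Rs = 866.5 ohm/sq

866.5


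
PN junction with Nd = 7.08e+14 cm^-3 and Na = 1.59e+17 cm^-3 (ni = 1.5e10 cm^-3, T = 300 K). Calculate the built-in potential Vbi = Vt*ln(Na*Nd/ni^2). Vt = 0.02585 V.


Step 1: Compute Na*Nd/ni^2 = 1.59e+17 * 7.08e+14 / (1.5e10)^2 = 5.0032e+11
Step 2: ln(5.0032e+11) = 26.9385
Step 3: Vbi = 0.02585 * 26.9385 = 0.696 V

0.696


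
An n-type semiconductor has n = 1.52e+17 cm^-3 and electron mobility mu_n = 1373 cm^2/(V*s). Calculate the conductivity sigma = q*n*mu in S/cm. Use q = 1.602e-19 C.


Step 1: sigma = q * n * mu
Step 2: sigma = 1.602e-19 * 1.52e+17 * 1373
Step 3: sigma = 3.343e+01 S/cm

3.343e+01


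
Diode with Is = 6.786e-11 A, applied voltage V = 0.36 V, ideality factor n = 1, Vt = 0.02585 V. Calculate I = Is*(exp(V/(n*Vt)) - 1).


Step 1: V/(n*Vt) = 0.36/(1*0.02585) = 13.9265
Step 2: exp(13.9265) = 1.1174e+06
Step 3: I = 6.786e-11 * (1.1174e+06 - 1) = 7.58e-05 A

7.58e-05


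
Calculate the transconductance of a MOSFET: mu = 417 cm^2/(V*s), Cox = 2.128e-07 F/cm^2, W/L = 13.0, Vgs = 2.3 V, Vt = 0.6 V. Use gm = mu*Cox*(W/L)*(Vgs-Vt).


Step 1: Vov = Vgs - Vt = 2.3 - 0.6 = 1.7 V
Step 2: gm = mu * Cox * (W/L) * Vov
Step 3: gm = 417 * 2.128e-07 * 13.0 * 1.7 = 1.96e-03 S

1.96e-03


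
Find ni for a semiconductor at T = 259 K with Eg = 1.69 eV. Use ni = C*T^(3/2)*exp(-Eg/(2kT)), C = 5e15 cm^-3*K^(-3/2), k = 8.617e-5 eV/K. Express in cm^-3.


Step 1: Compute kT = 8.617e-5 * 259 = 0.02231803 eV
Step 2: Exponent = -Eg/(2kT) = -1.69/(2*0.02231803) = -37.86176
Step 3: T^(3/2) = 259^1.5 = 4168.21
Step 4: ni = 5e15 * 4168.21 * exp(-37.86176) = 7.51e+02 cm^-3

7.51e+02


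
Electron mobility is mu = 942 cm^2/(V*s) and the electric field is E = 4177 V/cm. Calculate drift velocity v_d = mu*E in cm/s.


Step 1: v_d = mu * E
Step 2: v_d = 942 * 4177 = 3934734
Step 3: v_d = 3.93e+06 cm/s

3.93e+06


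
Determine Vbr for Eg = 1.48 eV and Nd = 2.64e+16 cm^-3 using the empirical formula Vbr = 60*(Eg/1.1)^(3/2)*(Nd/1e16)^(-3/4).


Step 1: Eg/1.1 = 1.48/1.1 = 1.345455
Step 2: (Eg/1.1)^1.5 = 1.345455^1.5 = 1.560644
Step 3: (Nd/1e16)^(-0.75) = (2.64)^(-0.75) = 0.482833
Step 4: Vbr = 60 * 1.560644 * 0.482833 = 45.2 V

45.2


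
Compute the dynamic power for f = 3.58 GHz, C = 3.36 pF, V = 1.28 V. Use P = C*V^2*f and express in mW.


Step 1: V^2 = 1.28^2 = 1.6384 V^2
Step 2: P = C*V^2*f = 3.36e-12 F * 1.6384 * 3.58e9 Hz
Step 3: P = 1.970798592e-02 W
Step 4: P = 19.708 mW

19.708


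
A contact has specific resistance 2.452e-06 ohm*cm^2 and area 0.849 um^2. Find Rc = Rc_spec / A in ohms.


Step 1: Convert area to cm^2: 0.849 um^2 = 8.4900e-09 cm^2
Step 2: Rc = Rc_spec / A = 2.452e-06 / 8.4900e-09
Step 3: Rc = 2.89e+02 ohms

2.89e+02


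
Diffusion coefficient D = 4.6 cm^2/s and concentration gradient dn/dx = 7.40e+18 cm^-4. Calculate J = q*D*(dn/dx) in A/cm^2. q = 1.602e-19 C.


Step 1: J = q * D * (dn/dx)
Step 2: J = 1.602e-19 * 4.6 * 7.40e+18
Step 3: J = 5.45e+00 A/cm^2

5.45e+00


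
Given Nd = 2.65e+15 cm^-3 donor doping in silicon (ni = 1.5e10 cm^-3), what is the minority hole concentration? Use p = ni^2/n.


Step 1: Since Nd >> ni, n ≈ Nd = 2.65e+15 cm^-3
Step 2: p = ni^2 / n = (1.5e10)^2 / 2.65e+15
Step 3: p = 2.25e20 / 2.65e+15 = 8.49e+04 cm^-3

8.49e+04


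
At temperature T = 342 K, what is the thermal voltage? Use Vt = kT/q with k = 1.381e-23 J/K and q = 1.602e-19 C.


Step 1: kT = 1.381e-23 * 342 = 4.72302e-21 J
Step 2: Vt = kT/q = 4.72302e-21 / 1.602e-19
Step 3: Vt = 0.02948 V

0.02948


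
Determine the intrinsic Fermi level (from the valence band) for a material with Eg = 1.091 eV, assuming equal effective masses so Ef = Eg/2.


Step 1: For an intrinsic semiconductor, the Fermi level sits at midgap.
Step 2: Ef = Eg / 2 = 1.091 / 2 = 0.5455 eV

0.5455


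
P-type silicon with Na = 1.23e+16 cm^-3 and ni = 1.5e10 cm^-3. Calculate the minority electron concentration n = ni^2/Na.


Step 1: Majority hole concentration p ≈ Na = 1.23e+16 cm^-3
Step 2: n = ni^2 / Na = (1.5e10)^2 / 1.23e+16
Step 3: n = 1.83e+04 cm^-3

1.83e+04


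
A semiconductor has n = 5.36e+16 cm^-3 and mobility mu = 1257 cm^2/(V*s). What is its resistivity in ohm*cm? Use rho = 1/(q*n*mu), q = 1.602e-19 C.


Step 1: sigma = q * n * mu = 1.602e-19 * 5.36e+16 * 1257 = 1.07935e+01 S/cm
Step 2: rho = 1 / sigma = 1 / 1.07935e+01 = 0.09265 ohm*cm

0.09265
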